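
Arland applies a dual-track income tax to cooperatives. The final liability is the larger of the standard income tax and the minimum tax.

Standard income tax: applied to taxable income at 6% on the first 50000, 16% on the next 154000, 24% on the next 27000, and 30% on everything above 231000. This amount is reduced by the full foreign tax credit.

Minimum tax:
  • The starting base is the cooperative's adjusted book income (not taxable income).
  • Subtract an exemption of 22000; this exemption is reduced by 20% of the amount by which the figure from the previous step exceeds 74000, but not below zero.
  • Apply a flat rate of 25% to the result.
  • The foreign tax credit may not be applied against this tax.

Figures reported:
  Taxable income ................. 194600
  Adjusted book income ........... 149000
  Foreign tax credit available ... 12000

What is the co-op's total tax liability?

Standard income tax:
  50000 × 6% = 3000
  144600 × 16% = 23136
  → 26136
  Less foreign tax credit 12000 → 14136

Minimum tax:
  Base (adjusted book income): 149000
  Exemption: 22000 − 20% × (149000 − 74000) = 22000 − 15000 = 7000
  Base: 149000 − 7000 = 142000
  142000 × 25% = 35500

35500 > 14136, so the minimum tax is the binding amount.

35500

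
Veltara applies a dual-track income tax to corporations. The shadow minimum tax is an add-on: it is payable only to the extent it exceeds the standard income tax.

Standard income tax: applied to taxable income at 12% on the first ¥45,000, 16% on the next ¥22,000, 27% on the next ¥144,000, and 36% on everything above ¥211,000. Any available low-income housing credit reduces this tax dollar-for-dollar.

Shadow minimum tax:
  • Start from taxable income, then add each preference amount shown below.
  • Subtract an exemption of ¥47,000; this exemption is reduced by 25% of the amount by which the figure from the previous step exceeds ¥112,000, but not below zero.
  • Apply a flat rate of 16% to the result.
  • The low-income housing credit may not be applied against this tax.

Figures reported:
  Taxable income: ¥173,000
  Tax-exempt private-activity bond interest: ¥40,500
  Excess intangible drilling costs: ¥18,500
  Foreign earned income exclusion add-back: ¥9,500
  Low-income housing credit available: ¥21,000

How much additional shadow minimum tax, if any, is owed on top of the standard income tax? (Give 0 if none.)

¥19,760

Standard income tax:
  ¥45,000 × 12% = ¥5,400
  ¥22,000 × 16% = ¥3,520
  ¥106,000 × 27% = ¥28,620
  → ¥37,540
  Less low-income housing credit ¥21,000 → ¥16,540

Shadow minimum tax:
  Adjusted income: ¥173,000 + ¥40,500 + ¥18,500 + ¥9,500 = ¥241,500
  Exemption: ¥47,000 − 25% × (¥241,500 − ¥112,000) = ¥47,000 − ¥32,375 = ¥14,625
  Base: ¥241,500 − ¥14,625 = ¥226,875
  ¥226,875 × 16% = ¥36,300

Excess of shadow minimum tax over standard income tax: ¥36,300 − ¥16,540 = ¥19,760.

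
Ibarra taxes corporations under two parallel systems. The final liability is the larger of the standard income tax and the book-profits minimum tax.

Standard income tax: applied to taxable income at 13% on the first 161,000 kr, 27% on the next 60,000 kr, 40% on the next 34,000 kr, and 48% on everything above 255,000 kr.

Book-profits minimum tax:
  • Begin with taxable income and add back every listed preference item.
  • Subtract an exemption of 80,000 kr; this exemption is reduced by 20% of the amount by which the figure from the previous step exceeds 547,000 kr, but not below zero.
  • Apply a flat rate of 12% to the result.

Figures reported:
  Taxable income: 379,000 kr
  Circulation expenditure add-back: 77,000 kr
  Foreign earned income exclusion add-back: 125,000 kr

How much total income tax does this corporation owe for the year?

Book-profits minimum tax:
  Adjusted income: 379,000 kr + 77,000 kr + 125,000 kr = 581,000 kr
  Exemption: 80,000 kr − 20% × (581,000 kr − 547,000 kr) = 80,000 kr − 6,800 kr = 73,200 kr
  Base: 581,000 kr − 73,200 kr = 507,800 kr
  507,800 kr × 12% = 60,936 kr

Standard income tax:
  161,000 kr × 13% = 20,930 kr
  60,000 kr × 27% = 16,200 kr
  34,000 kr × 40% = 13,600 kr
  124,000 kr × 48% = 59,520 kr
  → 110,250 kr

110,250 kr > 60,936 kr, so the standard income tax governs.

110,250 kr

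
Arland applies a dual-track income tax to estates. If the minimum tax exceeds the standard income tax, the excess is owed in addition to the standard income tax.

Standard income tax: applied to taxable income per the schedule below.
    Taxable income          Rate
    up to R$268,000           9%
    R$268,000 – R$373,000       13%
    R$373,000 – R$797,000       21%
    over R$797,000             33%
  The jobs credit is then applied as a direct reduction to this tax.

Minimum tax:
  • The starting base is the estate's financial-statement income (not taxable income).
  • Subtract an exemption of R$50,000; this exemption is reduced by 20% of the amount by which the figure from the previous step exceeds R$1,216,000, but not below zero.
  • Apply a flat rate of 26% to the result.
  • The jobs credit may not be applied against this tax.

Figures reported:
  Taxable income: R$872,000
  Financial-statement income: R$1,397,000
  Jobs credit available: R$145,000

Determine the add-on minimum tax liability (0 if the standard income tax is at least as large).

R$353,072

Minimum tax:
  Base (financial-statement income): R$1,397,000
  Exemption: R$50,000 − 20% × (R$1,397,000 − R$1,216,000) = R$50,000 − R$36,200 = R$13,800
  Base: R$1,397,000 − R$13,800 = R$1,383,200
  R$1,383,200 × 26% = R$359,632

Standard income tax:
  R$268,000 × 9% = R$24,120
  R$105,000 × 13% = R$13,650
  R$424,000 × 21% = R$89,040
  R$75,000 × 33% = R$24,750
  → R$151,560
  Less jobs credit R$145,000 → R$6,560

Excess of minimum tax over standard income tax: R$359,632 − R$6,560 = R$353,072.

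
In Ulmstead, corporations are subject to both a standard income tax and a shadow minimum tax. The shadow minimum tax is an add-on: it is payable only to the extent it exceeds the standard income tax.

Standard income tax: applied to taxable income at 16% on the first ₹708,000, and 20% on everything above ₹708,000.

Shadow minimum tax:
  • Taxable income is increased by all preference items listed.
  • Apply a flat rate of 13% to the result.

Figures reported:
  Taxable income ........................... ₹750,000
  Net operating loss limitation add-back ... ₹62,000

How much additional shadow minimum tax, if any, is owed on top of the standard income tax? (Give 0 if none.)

Shadow minimum tax:
  Adjusted income: ₹750,000 + ₹62,000 = ₹812,000
  ₹812,000 × 13% = ₹105,560

Standard income tax:
  ₹708,000 × 16% = ₹113,280
  ₹42,000 × 20% = ₹8,400
  → ₹121,680

₹105,560 ≤ ₹121,680, so no add-on is due.

₹0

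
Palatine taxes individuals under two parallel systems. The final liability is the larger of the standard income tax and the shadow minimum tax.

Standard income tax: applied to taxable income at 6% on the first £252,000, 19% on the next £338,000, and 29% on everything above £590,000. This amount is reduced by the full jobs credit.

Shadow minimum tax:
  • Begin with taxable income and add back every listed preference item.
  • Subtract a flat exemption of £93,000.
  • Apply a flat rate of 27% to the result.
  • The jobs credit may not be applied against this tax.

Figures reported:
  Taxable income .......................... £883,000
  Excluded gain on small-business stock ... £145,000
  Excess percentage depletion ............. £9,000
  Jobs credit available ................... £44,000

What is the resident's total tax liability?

Shadow minimum tax:
  Adjusted income: £883,000 + £145,000 + £9,000 = £1,037,000
  Less exemption £93,000 → base £944,000
  £944,000 × 27% = £254,880

Standard income tax:
  £252,000 × 6% = £15,120
  £338,000 × 19% = £64,220
  £293,000 × 29% = £84,970
  → £164,310
  Less jobs credit £44,000 → £120,310

£254,880 > £120,310, so the shadow minimum tax is the binding amount.

£254,880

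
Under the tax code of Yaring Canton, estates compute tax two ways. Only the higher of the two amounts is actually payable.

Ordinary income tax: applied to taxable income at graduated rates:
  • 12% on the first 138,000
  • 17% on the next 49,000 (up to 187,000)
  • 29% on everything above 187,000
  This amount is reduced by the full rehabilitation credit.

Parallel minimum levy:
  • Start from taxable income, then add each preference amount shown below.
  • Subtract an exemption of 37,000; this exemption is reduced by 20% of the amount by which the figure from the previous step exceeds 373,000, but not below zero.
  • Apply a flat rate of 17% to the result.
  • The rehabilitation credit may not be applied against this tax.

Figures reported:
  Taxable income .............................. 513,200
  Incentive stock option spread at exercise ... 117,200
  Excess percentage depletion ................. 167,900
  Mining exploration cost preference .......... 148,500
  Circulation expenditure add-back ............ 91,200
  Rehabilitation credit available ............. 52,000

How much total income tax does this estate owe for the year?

Ordinary income tax:
  138,000 × 12% = 16,560
  49,000 × 17% = 8,330
  326,200 × 29% = 94,598
  → 119,488
  Less rehabilitation credit 52,000 → 67,488

Parallel minimum levy:
  Adjusted income: 513,200 + 117,200 + 167,900 + 148,500 + 91,200 = 1,038,000
  Exemption: 20% × (1,038,000 − 373,000) = 133,000 ≥ 37,000, so the exemption is fully phased out
  Base: 1,038,000 − 0 = 1,038,000
  1,038,000 × 17% = 176,460

176,460 > 67,488, so the parallel minimum levy is the binding amount.

176,460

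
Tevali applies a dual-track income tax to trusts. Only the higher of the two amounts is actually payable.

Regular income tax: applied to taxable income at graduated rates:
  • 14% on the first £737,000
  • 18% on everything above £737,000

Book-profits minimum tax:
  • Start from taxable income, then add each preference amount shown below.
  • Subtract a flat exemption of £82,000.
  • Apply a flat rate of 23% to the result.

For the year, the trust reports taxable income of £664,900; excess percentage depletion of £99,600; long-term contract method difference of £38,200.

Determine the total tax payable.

£165,761

Regular income tax:
  £664,900 × 14% = £93,086

Book-profits minimum tax:
  Adjusted income: £664,900 + £99,600 + £38,200 = £802,700
  Less exemption £82,000 → base £720,700
  £720,700 × 23% = £165,761

£165,761 > £93,086, so the book-profits minimum tax is the binding amount.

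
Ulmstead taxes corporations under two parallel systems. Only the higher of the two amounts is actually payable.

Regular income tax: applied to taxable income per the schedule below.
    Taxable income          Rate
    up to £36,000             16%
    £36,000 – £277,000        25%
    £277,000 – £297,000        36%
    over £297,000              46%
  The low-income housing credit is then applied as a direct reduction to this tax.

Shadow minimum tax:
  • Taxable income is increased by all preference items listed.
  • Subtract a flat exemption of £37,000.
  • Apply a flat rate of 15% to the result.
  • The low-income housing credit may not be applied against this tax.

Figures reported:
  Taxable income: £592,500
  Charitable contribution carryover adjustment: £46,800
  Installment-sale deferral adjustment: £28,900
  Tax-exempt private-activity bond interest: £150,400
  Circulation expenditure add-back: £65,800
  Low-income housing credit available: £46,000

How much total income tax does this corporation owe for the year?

£163,140

Shadow minimum tax:
  Adjusted income: £592,500 + £46,800 + £28,900 + £150,400 + £65,800 = £884,400
  Less exemption £37,000 → base £847,400
  £847,400 × 15% = £127,110

Regular income tax:
  £36,000 × 16% = £5,760
  £241,000 × 25% = £60,250
  £20,000 × 36% = £7,200
  £295,500 × 46% = £135,930
  → £209,140
  Less low-income housing credit £46,000 → £163,140

£163,140 > £127,110, so the regular income tax governs.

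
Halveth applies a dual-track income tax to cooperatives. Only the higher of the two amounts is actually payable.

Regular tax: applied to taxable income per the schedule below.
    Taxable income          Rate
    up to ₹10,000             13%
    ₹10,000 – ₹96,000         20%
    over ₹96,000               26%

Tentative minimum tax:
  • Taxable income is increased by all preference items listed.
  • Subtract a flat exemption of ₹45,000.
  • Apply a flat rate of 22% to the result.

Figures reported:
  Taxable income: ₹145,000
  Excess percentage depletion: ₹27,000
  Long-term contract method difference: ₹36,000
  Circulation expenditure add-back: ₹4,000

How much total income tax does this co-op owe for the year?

₹36,740

Tentative minimum tax:
  Adjusted income: ₹145,000 + ₹27,000 + ₹36,000 + ₹4,000 = ₹212,000
  Less exemption ₹45,000 → base ₹167,000
  ₹167,000 × 22% = ₹36,740

Regular tax:
  ₹10,000 × 13% = ₹1,300
  ₹86,000 × 20% = ₹17,200
  ₹49,000 × 26% = ₹12,740
  → ₹31,240

₹36,740 > ₹31,240, so the tentative minimum tax is the binding amount.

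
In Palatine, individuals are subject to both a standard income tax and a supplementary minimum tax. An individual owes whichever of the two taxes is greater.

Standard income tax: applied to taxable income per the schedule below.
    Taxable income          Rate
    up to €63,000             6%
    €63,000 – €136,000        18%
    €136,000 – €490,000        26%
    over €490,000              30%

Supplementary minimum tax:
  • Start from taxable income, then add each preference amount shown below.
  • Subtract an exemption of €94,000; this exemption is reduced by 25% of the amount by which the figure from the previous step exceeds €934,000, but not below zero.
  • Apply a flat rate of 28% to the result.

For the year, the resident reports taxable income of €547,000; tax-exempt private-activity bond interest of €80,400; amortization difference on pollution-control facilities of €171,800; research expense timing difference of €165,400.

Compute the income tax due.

€245,910

Supplementary minimum tax:
  Adjusted income: €547,000 + €80,400 + €171,800 + €165,400 = €964,600
  Exemption: €94,000 − 25% × (€964,600 − €934,000) = €94,000 − €7,650 = €86,350
  Base: €964,600 − €86,350 = €878,250
  €878,250 × 28% = €245,910

Standard income tax:
  €63,000 × 6% = €3,780
  €73,000 × 18% = €13,140
  €354,000 × 26% = €92,040
  €57,000 × 30% = €17,100
  → €126,060

€245,910 > €126,060, so the supplementary minimum tax is the binding amount.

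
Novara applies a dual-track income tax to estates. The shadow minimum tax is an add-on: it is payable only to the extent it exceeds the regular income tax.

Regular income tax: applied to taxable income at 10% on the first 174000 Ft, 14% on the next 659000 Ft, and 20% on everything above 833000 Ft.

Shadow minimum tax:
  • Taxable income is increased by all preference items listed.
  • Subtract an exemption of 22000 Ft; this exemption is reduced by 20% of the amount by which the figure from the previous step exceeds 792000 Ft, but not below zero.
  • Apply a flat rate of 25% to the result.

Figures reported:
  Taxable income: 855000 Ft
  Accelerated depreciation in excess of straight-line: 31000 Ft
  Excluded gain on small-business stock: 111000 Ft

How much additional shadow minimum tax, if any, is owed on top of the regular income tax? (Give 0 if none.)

Shadow minimum tax:
  Adjusted income: 855000 Ft + 31000 Ft + 111000 Ft = 997000 Ft
  Exemption: 20% × (997000 Ft − 792000 Ft) = 41000 Ft ≥ 22000 Ft, so the exemption is fully phased out
  Base: 997000 Ft − 0 Ft = 997000 Ft
  997000 Ft × 25% = 249250 Ft

Regular income tax:
  174000 Ft × 10% = 17400 Ft
  659000 Ft × 14% = 92260 Ft
  22000 Ft × 20% = 4400 Ft
  → 114060 Ft

Excess of shadow minimum tax over regular income tax: 249250 Ft − 114060 Ft = 135190 Ft.

135190 Ft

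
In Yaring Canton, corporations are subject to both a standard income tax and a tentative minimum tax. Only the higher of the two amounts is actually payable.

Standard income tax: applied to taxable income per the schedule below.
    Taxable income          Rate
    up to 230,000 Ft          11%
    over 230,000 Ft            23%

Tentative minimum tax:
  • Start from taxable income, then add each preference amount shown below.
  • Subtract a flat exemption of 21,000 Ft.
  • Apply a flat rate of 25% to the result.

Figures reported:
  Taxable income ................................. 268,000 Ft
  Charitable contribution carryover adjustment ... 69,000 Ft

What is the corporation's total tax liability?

79,000 Ft

Tentative minimum tax:
  Adjusted income: 268,000 Ft + 69,000 Ft = 337,000 Ft
  Less exemption 21,000 Ft → base 316,000 Ft
  316,000 Ft × 25% = 79,000 Ft

Standard income tax:
  230,000 Ft × 11% = 25,300 Ft
  38,000 Ft × 23% = 8,740 Ft
  → 34,040 Ft

79,000 Ft > 34,040 Ft, so the tentative minimum tax is the binding amount.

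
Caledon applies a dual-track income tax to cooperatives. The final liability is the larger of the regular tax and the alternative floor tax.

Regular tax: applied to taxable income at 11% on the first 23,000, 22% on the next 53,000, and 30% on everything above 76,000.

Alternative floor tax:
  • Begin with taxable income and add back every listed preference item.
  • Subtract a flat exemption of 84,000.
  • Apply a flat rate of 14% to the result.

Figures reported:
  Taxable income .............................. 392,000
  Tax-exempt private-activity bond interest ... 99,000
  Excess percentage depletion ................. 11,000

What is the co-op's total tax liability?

Alternative floor tax:
  Adjusted income: 392,000 + 99,000 + 11,000 = 502,000
  Less exemption 84,000 → base 418,000
  418,000 × 14% = 58,520

Regular tax:
  23,000 × 11% = 2,530
  53,000 × 22% = 11,660
  316,000 × 30% = 94,800
  → 108,990

108,990 > 58,520, so the regular tax governs.

108,990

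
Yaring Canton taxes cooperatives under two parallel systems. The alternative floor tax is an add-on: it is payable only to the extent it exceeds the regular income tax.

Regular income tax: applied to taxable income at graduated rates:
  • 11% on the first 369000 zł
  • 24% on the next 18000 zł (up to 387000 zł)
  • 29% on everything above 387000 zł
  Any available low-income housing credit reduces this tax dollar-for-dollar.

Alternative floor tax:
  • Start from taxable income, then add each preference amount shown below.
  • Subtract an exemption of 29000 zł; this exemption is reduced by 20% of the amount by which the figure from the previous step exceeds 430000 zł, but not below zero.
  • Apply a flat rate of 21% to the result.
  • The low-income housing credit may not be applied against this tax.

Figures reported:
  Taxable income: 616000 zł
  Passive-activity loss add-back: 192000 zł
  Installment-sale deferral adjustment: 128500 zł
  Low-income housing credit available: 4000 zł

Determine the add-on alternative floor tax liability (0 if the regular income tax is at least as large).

Regular income tax:
  369000 zł × 11% = 40590 zł
  18000 zł × 24% = 4320 zł
  229000 zł × 29% = 66410 zł
  → 111320 zł
  Less low-income housing credit 4000 zł → 107320 zł

Alternative floor tax:
  Adjusted income: 616000 zł + 192000 zł + 128500 zł = 936500 zł
  Exemption: 20% × (936500 zł − 430000 zł) = 101300 zł ≥ 29000 zł, so the exemption is fully phased out
  Base: 936500 zł − 0 zł = 936500 zł
  936500 zł × 21% = 196665 zł

Excess of alternative floor tax over regular income tax: 196665 zł − 107320 zł = 89345 zł.

89345 zł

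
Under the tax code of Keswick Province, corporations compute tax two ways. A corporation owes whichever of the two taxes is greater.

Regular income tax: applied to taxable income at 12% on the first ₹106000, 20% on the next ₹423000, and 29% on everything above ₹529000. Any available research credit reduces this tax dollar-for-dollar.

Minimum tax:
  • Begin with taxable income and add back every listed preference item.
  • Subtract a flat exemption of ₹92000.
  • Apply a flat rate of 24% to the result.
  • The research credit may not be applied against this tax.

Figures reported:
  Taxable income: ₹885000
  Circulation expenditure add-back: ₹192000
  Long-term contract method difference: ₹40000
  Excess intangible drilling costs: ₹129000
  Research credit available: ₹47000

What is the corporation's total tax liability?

Regular income tax:
  ₹106000 × 12% = ₹12720
  ₹423000 × 20% = ₹84600
  ₹356000 × 29% = ₹103240
  → ₹200560
  Less research credit ₹47000 → ₹153560

Minimum tax:
  Adjusted income: ₹885000 + ₹192000 + ₹40000 + ₹129000 = ₹1246000
  Less exemption ₹92000 → base ₹1154000
  ₹1154000 × 24% = ₹276960

₹276960 > ₹153560, so the minimum tax is the binding amount.

₹276960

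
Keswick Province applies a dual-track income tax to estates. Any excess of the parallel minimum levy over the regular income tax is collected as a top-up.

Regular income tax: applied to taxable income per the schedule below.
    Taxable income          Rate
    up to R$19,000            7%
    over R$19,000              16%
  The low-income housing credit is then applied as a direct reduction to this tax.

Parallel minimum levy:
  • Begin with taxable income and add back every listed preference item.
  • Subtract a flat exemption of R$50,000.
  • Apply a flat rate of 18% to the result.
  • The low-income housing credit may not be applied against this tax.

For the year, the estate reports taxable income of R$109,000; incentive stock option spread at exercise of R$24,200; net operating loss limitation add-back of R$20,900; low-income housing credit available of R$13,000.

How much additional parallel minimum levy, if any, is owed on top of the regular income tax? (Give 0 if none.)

R$16,008

Regular income tax:
  R$19,000 × 7% = R$1,330
  R$90,000 × 16% = R$14,400
  → R$15,730
  Less low-income housing credit R$13,000 → R$2,730

Parallel minimum levy:
  Adjusted income: R$109,000 + R$24,200 + R$20,900 = R$154,100
  Less exemption R$50,000 → base R$104,100
  R$104,100 × 18% = R$18,738

Excess of parallel minimum levy over regular income tax: R$18,738 − R$2,730 = R$16,008.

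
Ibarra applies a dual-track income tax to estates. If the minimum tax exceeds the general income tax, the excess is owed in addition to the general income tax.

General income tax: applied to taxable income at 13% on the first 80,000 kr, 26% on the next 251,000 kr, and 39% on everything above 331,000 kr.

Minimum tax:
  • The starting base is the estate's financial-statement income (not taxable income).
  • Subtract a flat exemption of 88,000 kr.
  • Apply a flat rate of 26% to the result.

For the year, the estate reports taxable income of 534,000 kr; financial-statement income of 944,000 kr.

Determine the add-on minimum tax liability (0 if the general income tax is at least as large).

General income tax:
  80,000 kr × 13% = 10,400 kr
  251,000 kr × 26% = 65,260 kr
  203,000 kr × 39% = 79,170 kr
  → 154,830 kr

Minimum tax:
  Base (financial-statement income): 944,000 kr
  Less exemption 88,000 kr → base 856,000 kr
  856,000 kr × 26% = 222,560 kr

Excess of minimum tax over general income tax: 222,560 kr − 154,830 kr = 67,730 kr.

67,730 kr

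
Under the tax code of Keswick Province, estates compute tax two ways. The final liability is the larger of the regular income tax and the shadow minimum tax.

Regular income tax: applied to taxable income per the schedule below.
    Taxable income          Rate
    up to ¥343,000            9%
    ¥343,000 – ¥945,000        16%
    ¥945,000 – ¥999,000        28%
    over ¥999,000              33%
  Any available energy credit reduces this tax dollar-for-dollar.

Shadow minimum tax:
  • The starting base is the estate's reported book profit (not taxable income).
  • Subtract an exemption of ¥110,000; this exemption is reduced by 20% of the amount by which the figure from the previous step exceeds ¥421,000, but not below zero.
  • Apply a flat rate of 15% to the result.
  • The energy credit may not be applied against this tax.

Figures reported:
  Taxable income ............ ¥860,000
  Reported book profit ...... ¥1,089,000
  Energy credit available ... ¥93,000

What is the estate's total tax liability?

Shadow minimum tax:
  Base (reported book profit): ¥1,089,000
  Exemption: 20% × (¥1,089,000 − ¥421,000) = ¥133,600 ≥ ¥110,000, so the exemption is fully phased out
  Base: ¥1,089,000 − ¥0 = ¥1,089,000
  ¥1,089,000 × 15% = ¥163,350

Regular income tax:
  ¥343,000 × 9% = ¥30,870
  ¥517,000 × 16% = ¥82,720
  → ¥113,590
  Less energy credit ¥93,000 → ¥20,590

¥163,350 > ¥20,590, so the shadow minimum tax is the binding amount.

¥163,350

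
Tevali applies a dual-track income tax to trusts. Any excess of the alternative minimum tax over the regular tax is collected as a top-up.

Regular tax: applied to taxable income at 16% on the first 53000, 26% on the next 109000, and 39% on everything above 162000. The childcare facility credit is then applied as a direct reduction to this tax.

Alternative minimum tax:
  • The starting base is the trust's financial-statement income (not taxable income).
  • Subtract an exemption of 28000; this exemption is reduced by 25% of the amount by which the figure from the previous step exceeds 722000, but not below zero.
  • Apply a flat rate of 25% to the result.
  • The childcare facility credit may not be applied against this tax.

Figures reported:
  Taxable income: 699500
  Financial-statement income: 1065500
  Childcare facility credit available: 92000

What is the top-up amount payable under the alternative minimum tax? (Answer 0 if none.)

111930

Alternative minimum tax:
  Base (financial-statement income): 1065500
  Exemption: 25% × (1065500 − 722000) = 85875 ≥ 28000, so the exemption is fully phased out
  Base: 1065500 − 0 = 1065500
  1065500 × 25% = 266375

Regular tax:
  53000 × 16% = 8480
  109000 × 26% = 28340
  537500 × 39% = 209625
  → 246445
  Less childcare facility credit 92000 → 154445

Excess of alternative minimum tax over regular tax: 266375 − 154445 = 111930.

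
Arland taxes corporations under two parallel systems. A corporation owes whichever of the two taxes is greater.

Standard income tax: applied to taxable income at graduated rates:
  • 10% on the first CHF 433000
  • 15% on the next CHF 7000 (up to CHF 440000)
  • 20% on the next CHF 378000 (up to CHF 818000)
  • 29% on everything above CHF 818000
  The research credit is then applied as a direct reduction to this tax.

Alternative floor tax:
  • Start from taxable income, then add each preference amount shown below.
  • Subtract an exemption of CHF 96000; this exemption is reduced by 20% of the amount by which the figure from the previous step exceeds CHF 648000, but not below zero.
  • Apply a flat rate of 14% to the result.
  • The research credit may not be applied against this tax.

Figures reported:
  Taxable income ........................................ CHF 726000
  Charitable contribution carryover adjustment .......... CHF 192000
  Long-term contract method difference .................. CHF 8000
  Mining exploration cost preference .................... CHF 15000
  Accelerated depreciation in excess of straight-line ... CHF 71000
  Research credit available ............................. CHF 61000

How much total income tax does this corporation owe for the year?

Standard income tax:
  CHF 433000 × 10% = CHF 43300
  CHF 7000 × 15% = CHF 1050
  CHF 286000 × 20% = CHF 57200
  → CHF 101550
  Less research credit CHF 61000 → CHF 40550

Alternative floor tax:
  Adjusted income: CHF 726000 + CHF 192000 + CHF 8000 + CHF 15000 + CHF 71000 = CHF 1012000
  Exemption: CHF 96000 − 20% × (CHF 1012000 − CHF 648000) = CHF 96000 − CHF 72800 = CHF 23200
  Base: CHF 1012000 − CHF 23200 = CHF 988800
  CHF 988800 × 14% = CHF 138432

CHF 138432 > CHF 40550, so the alternative floor tax is the binding amount.

CHF 138432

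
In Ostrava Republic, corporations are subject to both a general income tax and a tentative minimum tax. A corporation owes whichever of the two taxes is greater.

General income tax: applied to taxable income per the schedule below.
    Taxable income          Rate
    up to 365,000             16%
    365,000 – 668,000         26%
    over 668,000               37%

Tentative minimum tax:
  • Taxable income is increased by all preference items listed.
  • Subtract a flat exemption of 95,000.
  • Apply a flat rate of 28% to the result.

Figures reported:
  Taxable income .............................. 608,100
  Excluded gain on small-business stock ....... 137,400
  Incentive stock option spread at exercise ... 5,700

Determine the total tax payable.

General income tax:
  365,000 × 16% = 58,400
  243,100 × 26% = 63,206
  → 121,606

Tentative minimum tax:
  Adjusted income: 608,100 + 137,400 + 5,700 = 751,200
  Less exemption 95,000 → base 656,200
  656,200 × 28% = 183,736

183,736 > 121,606, so the tentative minimum tax is the binding amount.

183,736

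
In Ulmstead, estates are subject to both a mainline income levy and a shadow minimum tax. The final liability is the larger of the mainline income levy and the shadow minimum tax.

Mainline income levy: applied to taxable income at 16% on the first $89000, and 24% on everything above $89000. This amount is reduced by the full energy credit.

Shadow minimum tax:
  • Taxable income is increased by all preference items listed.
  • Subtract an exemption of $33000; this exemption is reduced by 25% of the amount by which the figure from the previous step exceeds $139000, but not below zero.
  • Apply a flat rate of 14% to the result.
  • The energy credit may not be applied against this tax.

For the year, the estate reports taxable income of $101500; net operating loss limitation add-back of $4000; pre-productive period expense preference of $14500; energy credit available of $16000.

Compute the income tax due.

Mainline income levy:
  $89000 × 16% = $14240
  $12500 × 24% = $3000
  → $17240
  Less energy credit $16000 → $1240

Shadow minimum tax:
  Adjusted income: $101500 + $4000 + $14500 = $120000
  Exemption: $120000 ≤ $139000, so full $33000 applies
  Base: $120000 − $33000 = $87000
  $87000 × 14% = $12180

$12180 > $1240, so the shadow minimum tax is the binding amount.

$12180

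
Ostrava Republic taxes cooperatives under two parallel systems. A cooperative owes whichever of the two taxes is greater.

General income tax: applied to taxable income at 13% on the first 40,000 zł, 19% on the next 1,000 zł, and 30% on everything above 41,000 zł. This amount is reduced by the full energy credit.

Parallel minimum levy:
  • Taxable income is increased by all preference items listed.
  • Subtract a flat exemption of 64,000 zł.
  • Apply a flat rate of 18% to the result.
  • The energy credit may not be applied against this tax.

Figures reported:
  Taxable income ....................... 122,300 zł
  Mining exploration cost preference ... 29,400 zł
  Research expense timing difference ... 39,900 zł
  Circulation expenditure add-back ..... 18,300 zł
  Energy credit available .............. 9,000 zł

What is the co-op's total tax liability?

26,262 zł

General income tax:
  40,000 zł × 13% = 5,200 zł
  1,000 zł × 19% = 190 zł
  81,300 zł × 30% = 24,390 zł
  → 29,780 zł
  Less energy credit 9,000 zł → 20,780 zł

Parallel minimum levy:
  Adjusted income: 122,300 zł + 29,400 zł + 39,900 zł + 18,300 zł = 209,900 zł
  Less exemption 64,000 zł → base 145,900 zł
  145,900 zł × 18% = 26,262 zł

26,262 zł > 20,780 zł, so the parallel minimum levy is the binding amount.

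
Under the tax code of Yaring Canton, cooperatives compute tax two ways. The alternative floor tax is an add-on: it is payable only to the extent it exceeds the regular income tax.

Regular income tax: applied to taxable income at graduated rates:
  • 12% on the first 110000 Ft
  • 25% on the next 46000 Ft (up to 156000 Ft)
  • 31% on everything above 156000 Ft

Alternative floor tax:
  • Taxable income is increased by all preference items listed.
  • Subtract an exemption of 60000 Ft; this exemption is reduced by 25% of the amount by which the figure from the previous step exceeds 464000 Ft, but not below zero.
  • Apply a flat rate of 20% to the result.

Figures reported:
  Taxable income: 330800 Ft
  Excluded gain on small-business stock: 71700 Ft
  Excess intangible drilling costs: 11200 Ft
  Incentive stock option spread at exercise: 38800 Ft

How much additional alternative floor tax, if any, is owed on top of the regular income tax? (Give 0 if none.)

0 Ft

Regular income tax:
  110000 Ft × 12% = 13200 Ft
  46000 Ft × 25% = 11500 Ft
  174800 Ft × 31% = 54188 Ft
  → 78888 Ft

Alternative floor tax:
  Adjusted income: 330800 Ft + 71700 Ft + 11200 Ft + 38800 Ft = 452500 Ft
  Exemption: 452500 Ft ≤ 464000 Ft, so full 60000 Ft applies
  Base: 452500 Ft − 60000 Ft = 392500 Ft
  392500 Ft × 20% = 78500 Ft

78500 Ft ≤ 78888 Ft, so no add-on is due.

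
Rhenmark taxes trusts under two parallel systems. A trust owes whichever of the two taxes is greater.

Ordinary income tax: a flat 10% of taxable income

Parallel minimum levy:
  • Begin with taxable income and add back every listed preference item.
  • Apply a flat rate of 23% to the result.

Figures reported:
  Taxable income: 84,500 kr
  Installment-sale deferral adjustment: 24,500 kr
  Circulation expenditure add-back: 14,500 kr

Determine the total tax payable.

Parallel minimum levy:
  Adjusted income: 84,500 kr + 24,500 kr + 14,500 kr = 123,500 kr
  123,500 kr × 23% = 28,405 kr

Ordinary income tax:
  84,500 kr × 10% = 8,450 kr

28,405 kr > 8,450 kr, so the parallel minimum levy is the binding amount.

28,405 kr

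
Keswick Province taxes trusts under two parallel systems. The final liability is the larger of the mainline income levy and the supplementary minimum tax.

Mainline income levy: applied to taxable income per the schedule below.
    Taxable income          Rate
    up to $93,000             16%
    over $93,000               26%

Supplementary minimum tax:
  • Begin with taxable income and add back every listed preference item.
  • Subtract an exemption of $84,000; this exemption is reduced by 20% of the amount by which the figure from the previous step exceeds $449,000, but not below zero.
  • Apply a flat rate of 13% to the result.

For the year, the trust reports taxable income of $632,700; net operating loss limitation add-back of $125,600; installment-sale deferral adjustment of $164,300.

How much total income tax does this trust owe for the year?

$155,202

Supplementary minimum tax:
  Adjusted income: $632,700 + $125,600 + $164,300 = $922,600
  Exemption: 20% × ($922,600 − $449,000) = $94,720 ≥ $84,000, so the exemption is fully phased out
  Base: $922,600 − $0 = $922,600
  $922,600 × 13% = $119,938

Mainline income levy:
  $93,000 × 16% = $14,880
  $539,700 × 26% = $140,322
  → $155,202

$155,202 > $119,938, so the mainline income levy governs.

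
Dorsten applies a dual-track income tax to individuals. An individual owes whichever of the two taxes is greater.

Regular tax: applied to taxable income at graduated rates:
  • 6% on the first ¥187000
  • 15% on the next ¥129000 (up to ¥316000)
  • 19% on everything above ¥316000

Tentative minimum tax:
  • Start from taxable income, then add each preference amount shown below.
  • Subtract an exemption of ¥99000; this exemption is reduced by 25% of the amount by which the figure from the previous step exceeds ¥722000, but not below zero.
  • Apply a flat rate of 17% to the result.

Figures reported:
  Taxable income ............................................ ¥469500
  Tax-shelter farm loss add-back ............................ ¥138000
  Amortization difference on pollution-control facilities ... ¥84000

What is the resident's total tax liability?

¥100725

Regular tax:
  ¥187000 × 6% = ¥11220
  ¥129000 × 15% = ¥19350
  ¥153500 × 19% = ¥29165
  → ¥59735

Tentative minimum tax:
  Adjusted income: ¥469500 + ¥138000 + ¥84000 = ¥691500
  Exemption: ¥691500 ≤ ¥722000, so full ¥99000 applies
  Base: ¥691500 − ¥99000 = ¥592500
  ¥592500 × 17% = ¥100725

¥100725 > ¥59735, so the tentative minimum tax is the binding amount.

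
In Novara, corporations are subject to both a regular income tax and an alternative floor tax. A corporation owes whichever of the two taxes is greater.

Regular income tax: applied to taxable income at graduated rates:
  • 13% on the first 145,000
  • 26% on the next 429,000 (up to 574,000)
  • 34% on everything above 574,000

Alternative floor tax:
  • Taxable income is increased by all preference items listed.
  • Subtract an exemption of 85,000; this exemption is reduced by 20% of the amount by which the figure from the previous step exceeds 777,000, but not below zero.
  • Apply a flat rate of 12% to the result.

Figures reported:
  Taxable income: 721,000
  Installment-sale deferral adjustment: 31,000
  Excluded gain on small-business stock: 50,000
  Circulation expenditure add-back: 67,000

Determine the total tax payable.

Regular income tax:
  145,000 × 13% = 18,850
  429,000 × 26% = 111,540
  147,000 × 34% = 49,980
  → 180,370

Alternative floor tax:
  Adjusted income: 721,000 + 31,000 + 50,000 + 67,000 = 869,000
  Exemption: 85,000 − 20% × (869,000 − 777,000) = 85,000 − 18,400 = 66,600
  Base: 869,000 − 66,600 = 802,400
  802,400 × 12% = 96,288

180,370 > 96,288, so the regular income tax governs.

180,370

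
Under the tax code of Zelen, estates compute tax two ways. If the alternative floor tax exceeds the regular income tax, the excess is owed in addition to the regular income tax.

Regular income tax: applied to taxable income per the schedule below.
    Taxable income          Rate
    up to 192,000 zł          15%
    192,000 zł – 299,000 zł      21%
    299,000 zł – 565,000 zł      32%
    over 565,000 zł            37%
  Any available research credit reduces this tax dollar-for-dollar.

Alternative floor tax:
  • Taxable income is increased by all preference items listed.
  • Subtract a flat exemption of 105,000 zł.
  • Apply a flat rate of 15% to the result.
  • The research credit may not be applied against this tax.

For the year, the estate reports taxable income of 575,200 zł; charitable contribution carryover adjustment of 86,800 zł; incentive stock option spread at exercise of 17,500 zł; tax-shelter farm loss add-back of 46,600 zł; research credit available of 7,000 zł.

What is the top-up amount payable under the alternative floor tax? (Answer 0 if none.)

0 zł

Regular income tax:
  192,000 zł × 15% = 28,800 zł
  107,000 zł × 21% = 22,470 zł
  266,000 zł × 32% = 85,120 zł
  10,200 zł × 37% = 3,774 zł
  → 140,164 zł
  Less research credit 7,000 zł → 133,164 zł

Alternative floor tax:
  Adjusted income: 575,200 zł + 86,800 zł + 17,500 zł + 46,600 zł = 726,100 zł
  Less exemption 105,000 zł → base 621,100 zł
  621,100 zł × 15% = 93,165 zł

93,165 zł ≤ 133,164 zł, so no add-on is due.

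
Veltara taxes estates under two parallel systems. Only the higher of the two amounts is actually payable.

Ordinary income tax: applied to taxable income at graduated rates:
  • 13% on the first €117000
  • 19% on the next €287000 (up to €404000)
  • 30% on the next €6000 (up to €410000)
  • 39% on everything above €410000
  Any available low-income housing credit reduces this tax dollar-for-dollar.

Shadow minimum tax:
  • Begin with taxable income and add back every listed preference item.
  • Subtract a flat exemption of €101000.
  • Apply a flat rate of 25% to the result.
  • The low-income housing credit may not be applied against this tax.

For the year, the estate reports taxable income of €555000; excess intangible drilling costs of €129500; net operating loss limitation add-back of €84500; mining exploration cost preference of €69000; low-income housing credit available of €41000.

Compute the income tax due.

Ordinary income tax:
  €117000 × 13% = €15210
  €287000 × 19% = €54530
  €6000 × 30% = €1800
  €145000 × 39% = €56550
  → €128090
  Less low-income housing credit €41000 → €87090

Shadow minimum tax:
  Adjusted income: €555000 + €129500 + €84500 + €69000 = €838000
  Less exemption €101000 → base €737000
  €737000 × 25% = €184250

€184250 > €87090, so the shadow minimum tax is the binding amount.

€184250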